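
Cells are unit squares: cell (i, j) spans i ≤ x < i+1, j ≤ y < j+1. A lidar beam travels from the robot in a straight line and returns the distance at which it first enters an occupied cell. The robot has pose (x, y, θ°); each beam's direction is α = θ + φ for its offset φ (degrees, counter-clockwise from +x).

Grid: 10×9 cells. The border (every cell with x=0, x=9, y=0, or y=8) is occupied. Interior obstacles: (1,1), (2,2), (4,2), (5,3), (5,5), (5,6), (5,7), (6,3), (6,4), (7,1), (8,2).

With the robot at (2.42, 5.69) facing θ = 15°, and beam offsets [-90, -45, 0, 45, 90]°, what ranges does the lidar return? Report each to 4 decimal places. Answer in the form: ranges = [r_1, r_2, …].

beam 1: φ=-90°, α=285°
  cosα=0.2588 sinα=-0.9659 | (2,5) | tMaxX 2.2409 tMaxY 0.7143 | tΔX 3.8637 tΔY 1.0353
    t=0.7143 [y] (2,4)
    t=1.7496 [y] (2,3)
    t=2.2409 [x] (3,3)
    t=2.7849 [y] (3,2)
    t=3.8202 [y] (3,1)
    t=4.8554 [y] (3,0) — stop
  → r_1 = 4.8554
beam 2: φ=-45°, α=330°
  cosα=0.8660 sinα=-0.5000 | (2,5) | tMaxX 0.6697 tMaxY 1.3800 | tΔX 1.1547 tΔY 2.0000
    t=0.6697 [x] (3,5)
    t=1.3800 [y] (3,4)
    t=1.8244 [x] (4,4)
    t=2.9791 [x] (5,4)
    t=3.3800 [y] (5,3) — stop
  → r_2 = 3.3800
beam 3: φ=0°, α=15°
  cosα=0.9659 sinα=0.2588 | (2,5) | tMaxX 0.6005 tMaxY 1.1977 | tΔX 1.0353 tΔY 3.8637
    t=0.6005 [x] (3,5)
    t=1.1977 [y] (3,6)
    t=1.6357 [x] (4,6)
    t=2.6710 [x] (5,6) — stop
  → r_3 = 2.6710
beam 4: φ=45°, α=60°
  cosα=0.5000 sinα=0.8660 | (2,5) | tMaxX 1.1600 tMaxY 0.3580 | tΔX 2.0000 tΔY 1.1547
    t=0.3580 [y] (2,6)
    t=1.1600 [x] (3,6)
    t=1.5127 [y] (3,7)
    t=2.6674 [y] (3,8) — stop
  → r_4 = 2.6674
beam 5: φ=90°, α=105°
  cosα=-0.2588 sinα=0.9659 | (2,5) | tMaxX 1.6228 tMaxY 0.3209 | tΔX 3.8637 tΔY 1.0353
    t=0.3209 [y] (2,6)
    t=1.3562 [y] (2,7)
    t=1.6228 [x] (1,7)
    t=2.3915 [y] (1,8) — stop
  → r_5 = 2.3915

ranges = [4.8554, 3.3800, 2.6710, 2.6674, 2.3915]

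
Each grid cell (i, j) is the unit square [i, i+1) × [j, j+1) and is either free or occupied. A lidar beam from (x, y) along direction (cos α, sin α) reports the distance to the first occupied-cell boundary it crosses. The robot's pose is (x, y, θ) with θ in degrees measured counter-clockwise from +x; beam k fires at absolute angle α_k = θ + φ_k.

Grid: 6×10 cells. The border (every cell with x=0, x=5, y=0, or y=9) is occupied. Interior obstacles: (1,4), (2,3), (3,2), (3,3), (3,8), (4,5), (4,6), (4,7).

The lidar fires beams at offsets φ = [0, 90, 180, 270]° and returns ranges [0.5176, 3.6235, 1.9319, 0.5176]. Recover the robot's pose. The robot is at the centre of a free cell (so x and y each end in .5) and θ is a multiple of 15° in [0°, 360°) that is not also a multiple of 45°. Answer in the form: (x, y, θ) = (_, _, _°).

(x, y, θ) = (4.5, 4.5, 75°)

Enumerate (i+0.5, j+0.5, θ) over the 24 free cells and 16 admissible headings. For each, cast all 4 beams and compare to the given ranges.
  (2.5, 8.5, 150°): beam 1 = 1.0000 ≠ 0.5176 ✗
  (4.5, 3.5, 345°): beam 2 = 1.5529 ≠ 3.6235 ✗
  (4.5, 3.5, 300°): beam 1 = 1.0000 ≠ 0.5176 ✗
  (3.5, 5.5, 150°): beam 1 = 2.8868 ≠ 0.5176 ✗
  …
  (4.5, 4.5, 75°): r_1=0.5176, r_2=3.6235, r_3=1.9319, r_4=0.5176 — all match ✓
Unique over the lattice → pose = (4.5, 4.5, 75°).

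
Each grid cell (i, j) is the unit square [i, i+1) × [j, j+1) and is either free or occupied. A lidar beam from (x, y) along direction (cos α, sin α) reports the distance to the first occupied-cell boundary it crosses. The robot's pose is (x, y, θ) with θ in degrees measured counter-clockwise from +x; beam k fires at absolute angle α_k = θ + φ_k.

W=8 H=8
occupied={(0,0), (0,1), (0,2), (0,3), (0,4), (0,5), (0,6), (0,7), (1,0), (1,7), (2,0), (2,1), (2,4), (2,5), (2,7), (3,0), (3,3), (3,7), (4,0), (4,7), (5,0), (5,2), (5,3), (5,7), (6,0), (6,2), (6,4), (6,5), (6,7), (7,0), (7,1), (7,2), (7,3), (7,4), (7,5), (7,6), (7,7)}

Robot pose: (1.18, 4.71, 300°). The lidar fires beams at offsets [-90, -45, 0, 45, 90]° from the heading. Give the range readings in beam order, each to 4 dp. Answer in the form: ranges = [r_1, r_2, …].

ranges = [0.2078, 0.6955, 3.1292, 0.8489, 0.9469]

beam 1: φ=-90°, α=210°
  d=(-0.8660,-0.5000)  start (1,4)  tX=0.2078 tY=1.4200  stride 1/|dx|=1.1547 1/|dy|=2.0000
    cross x-line → (0,4), t=0.2078 (wall)
  → r_1 = 0.2078
beam 2: φ=-45°, α=255°
  d=(-0.2588,-0.9659)  start (1,4)  tX=0.6955 tY=0.7350  stride 1/|dx|=3.8637 1/|dy|=1.0353
    cross x-line → (0,4), t=0.6955 (wall)
  → r_2 = 0.6955
beam 3: φ=0°, α=300°
  d=(0.5000,-0.8660)  start (1,4)  tX=1.6400 tY=0.8198  stride 1/|dx|=2.0000 1/|dy|=1.1547
    cross y-line → (1,3), t=0.8198
    cross x-line → (2,3), t=1.6400
    cross y-line → (2,2), t=1.9745
    cross y-line → (2,1), t=3.1292 (wall)
  → r_3 = 3.1292
beam 4: φ=45°, α=345°
  d=(0.9659,-0.2588)  start (1,4)  tX=0.8489 tY=2.7432  stride 1/|dx|=1.0353 1/|dy|=3.8637
    cross x-line → (2,4), t=0.8489 (wall)
  → r_4 = 0.8489
beam 5: φ=90°, α=30°
  d=(0.8660,0.5000)  start (1,4)  tX=0.9469 tY=0.5800  stride 1/|dx|=1.1547 1/|dy|=2.0000
    cross y-line → (1,5), t=0.5800
    cross x-line → (2,5), t=0.9469 (wall)
  → r_5 = 0.9469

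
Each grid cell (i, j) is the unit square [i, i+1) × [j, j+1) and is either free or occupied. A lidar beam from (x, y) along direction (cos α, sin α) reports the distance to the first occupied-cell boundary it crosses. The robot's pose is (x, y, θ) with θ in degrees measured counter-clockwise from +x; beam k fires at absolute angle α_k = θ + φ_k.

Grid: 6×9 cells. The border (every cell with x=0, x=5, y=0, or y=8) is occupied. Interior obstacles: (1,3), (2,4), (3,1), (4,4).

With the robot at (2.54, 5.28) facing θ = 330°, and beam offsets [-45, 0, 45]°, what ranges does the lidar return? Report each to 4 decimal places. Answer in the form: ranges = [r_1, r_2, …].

ranges = [0.2899, 1.6859, 2.5468]

beam 1: φ=-45°, α=285°
  dir = (cos 285°, sin 285°) = (0.2588, -0.9659); from cell (2,5)
  next x-line at t=1.7773, next y-line at t=0.2899; Δt_x=3.8637, Δt_y=1.0353
    y: enter (2,4) at t=0.2899 ← occupied
  → r_1 = 0.2899
beam 2: φ=0°, α=330°
  dir = (cos 330°, sin 330°) = (0.8660, -0.5000); from cell (2,5)
  next x-line at t=0.5312, next y-line at t=0.5600; Δt_x=1.1547, Δt_y=2.0000
    x: enter (3,5) at t=0.5312
    y: enter (3,4) at t=0.5600
    x: enter (4,4) at t=1.6859 ← occupied
  → r_2 = 1.6859
beam 3: φ=45°, α=15°
  dir = (cos 15°, sin 15°) = (0.9659, 0.2588); from cell (2,5)
  next x-line at t=0.4762, next y-line at t=2.7819; Δt_x=1.0353, Δt_y=3.8637
    x: enter (3,5) at t=0.4762
    x: enter (4,5) at t=1.5115
    x: enter (5,5) at t=2.5468 ← occupied
  → r_3 = 2.5468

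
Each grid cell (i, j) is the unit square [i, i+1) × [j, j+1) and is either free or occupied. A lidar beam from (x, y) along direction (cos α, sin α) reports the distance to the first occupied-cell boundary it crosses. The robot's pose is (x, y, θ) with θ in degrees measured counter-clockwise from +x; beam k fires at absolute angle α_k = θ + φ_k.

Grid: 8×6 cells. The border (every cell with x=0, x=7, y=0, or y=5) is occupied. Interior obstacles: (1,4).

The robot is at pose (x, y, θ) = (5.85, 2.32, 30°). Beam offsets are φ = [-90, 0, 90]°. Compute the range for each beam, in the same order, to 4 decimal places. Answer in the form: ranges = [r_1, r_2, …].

ranges = [1.5242, 1.3279, 3.0946]

beam 1: φ=-90°, α=300°
  direction (0.5000, -0.8660); cell (5,2); t to first gridline: x 0.3000, y 0.3695 (then +2.0000 / +1.1547)
    (6,2) via x @ 0.3000
    (6,1) via y @ 0.3695
    (6,0) via y @ 1.5242  # hit
  → r_1 = 1.5242
beam 2: φ=0°, α=30°
  direction (0.8660, 0.5000); cell (5,2); t to first gridline: x 0.1732, y 1.3600 (then +1.1547 / +2.0000)
    (6,2) via x @ 0.1732
    (7,2) via x @ 1.3279  # hit
  → r_2 = 1.3279
beam 3: φ=90°, α=120°
  direction (-0.5000, 0.8660); cell (5,2); t to first gridline: x 1.7000, y 0.7852 (then +2.0000 / +1.1547)
    (5,3) via y @ 0.7852
    (4,3) via x @ 1.7000
    (4,4) via y @ 1.9399
    (4,5) via y @ 3.0946  # hit
  → r_3 = 3.0946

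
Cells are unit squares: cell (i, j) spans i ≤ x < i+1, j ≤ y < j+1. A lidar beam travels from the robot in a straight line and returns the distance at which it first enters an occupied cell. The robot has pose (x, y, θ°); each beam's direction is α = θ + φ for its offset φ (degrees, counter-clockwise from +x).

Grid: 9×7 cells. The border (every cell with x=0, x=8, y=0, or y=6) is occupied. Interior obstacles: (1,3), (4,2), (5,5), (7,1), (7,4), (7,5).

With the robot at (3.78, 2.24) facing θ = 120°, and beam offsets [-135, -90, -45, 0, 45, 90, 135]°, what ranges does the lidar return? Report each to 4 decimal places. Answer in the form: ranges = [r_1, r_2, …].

beam 1: φ=-135°, α=345°
  dir = (cos 345°, sin 345°) = (0.9659, -0.2588); from cell (3,2)
  next x-line at t=0.2278, next y-line at t=0.9273; Δt_x=1.0353, Δt_y=3.8637
    x: enter (4,2) at t=0.2278 ← occupied
  → r_1 = 0.2278
beam 2: φ=-90°, α=30°
  dir = (cos 30°, sin 30°) = (0.8660, 0.5000); from cell (3,2)
  next x-line at t=0.2540, next y-line at t=1.5200; Δt_x=1.1547, Δt_y=2.0000
    x: enter (4,2) at t=0.2540 ← occupied
  → r_2 = 0.2540
beam 3: φ=-45°, α=75°
  dir = (cos 75°, sin 75°) = (0.2588, 0.9659); from cell (3,2)
  next x-line at t=0.8500, next y-line at t=0.7868; Δt_x=3.8637, Δt_y=1.0353
    y: enter (3,3) at t=0.7868
    x: enter (4,3) at t=0.8500
    y: enter (4,4) at t=1.8221
    y: enter (4,5) at t=2.8574
    y: enter (4,6) at t=3.8926 ← occupied
  → r_3 = 3.8926
beam 4: φ=0°, α=120°
  dir = (cos 120°, sin 120°) = (-0.5000, 0.8660); from cell (3,2)
  next x-line at t=1.5600, next y-line at t=0.8776; Δt_x=2.0000, Δt_y=1.1547
    y: enter (3,3) at t=0.8776
    x: enter (2,3) at t=1.5600
    y: enter (2,4) at t=2.0323
    y: enter (2,5) at t=3.1870
    x: enter (1,5) at t=3.5600
    y: enter (1,6) at t=4.3417 ← occupied
  → r_4 = 4.3417
beam 5: φ=45°, α=165°
  dir = (cos 165°, sin 165°) = (-0.9659, 0.2588); from cell (3,2)
  next x-line at t=0.8075, next y-line at t=2.9364; Δt_x=1.0353, Δt_y=3.8637
    x: enter (2,2) at t=0.8075
    x: enter (1,2) at t=1.8428
    x: enter (0,2) at t=2.8781 ← occupied
  → r_5 = 2.8781
beam 6: φ=90°, α=210°
  dir = (cos 210°, sin 210°) = (-0.8660, -0.5000); from cell (3,2)
  next x-line at t=0.9007, next y-line at t=0.4800; Δt_x=1.1547, Δt_y=2.0000
    y: enter (3,1) at t=0.4800
    x: enter (2,1) at t=0.9007
    x: enter (1,1) at t=2.0554
    y: enter (1,0) at t=2.4800 ← occupied
  → r_6 = 2.4800
beam 7: φ=135°, α=255°
  dir = (cos 255°, sin 255°) = (-0.2588, -0.9659); from cell (3,2)
  next x-line at t=3.0137, next y-line at t=0.2485; Δt_x=3.8637, Δt_y=1.0353
    y: enter (3,1) at t=0.2485
    y: enter (3,0) at t=1.2837 ← occupied
  → r_7 = 1.2837

ranges = [0.2278, 0.2540, 3.8926, 4.3417, 2.8781, 2.4800, 1.2837]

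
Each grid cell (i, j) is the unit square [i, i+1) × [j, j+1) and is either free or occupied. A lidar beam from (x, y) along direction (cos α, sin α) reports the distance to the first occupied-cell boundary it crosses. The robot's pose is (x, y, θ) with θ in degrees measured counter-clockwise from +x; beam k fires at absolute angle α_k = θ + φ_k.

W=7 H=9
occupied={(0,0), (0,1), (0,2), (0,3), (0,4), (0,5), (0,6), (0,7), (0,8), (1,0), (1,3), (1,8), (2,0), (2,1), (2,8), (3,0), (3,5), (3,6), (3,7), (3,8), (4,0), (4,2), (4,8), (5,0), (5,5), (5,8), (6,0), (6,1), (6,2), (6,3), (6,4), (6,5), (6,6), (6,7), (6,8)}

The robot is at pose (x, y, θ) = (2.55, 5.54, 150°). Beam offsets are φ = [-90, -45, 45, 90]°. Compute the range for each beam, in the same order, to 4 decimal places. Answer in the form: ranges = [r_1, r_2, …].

ranges = [0.9000, 2.5468, 1.6047, 1.7782]

beam 1: φ=-90°, α=60°
  d=(0.5000,0.8660)  start (2,5)  tX=0.9000 tY=0.5312  stride 1/|dx|=2.0000 1/|dy|=1.1547
    cross y-line → (2,6), t=0.5312
    cross x-line → (3,6), t=0.9000 (wall)
  → r_1 = 0.9000
beam 2: φ=-45°, α=105°
  d=(-0.2588,0.9659)  start (2,5)  tX=2.1250 tY=0.4762  stride 1/|dx|=3.8637 1/|dy|=1.0353
    cross y-line → (2,6), t=0.4762
    cross y-line → (2,7), t=1.5115
    cross x-line → (1,7), t=2.1250
    cross y-line → (1,8), t=2.5468 (wall)
  → r_2 = 2.5468
beam 3: φ=45°, α=195°
  d=(-0.9659,-0.2588)  start (2,5)  tX=0.5694 tY=2.0864  stride 1/|dx|=1.0353 1/|dy|=3.8637
    cross x-line → (1,5), t=0.5694
    cross x-line → (0,5), t=1.6047 (wall)
  → r_3 = 1.6047
beam 4: φ=90°, α=240°
  d=(-0.5000,-0.8660)  start (2,5)  tX=1.1000 tY=0.6235  stride 1/|dx|=2.0000 1/|dy|=1.1547
    cross y-line → (2,4), t=0.6235
    cross x-line → (1,4), t=1.1000
    cross y-line → (1,3), t=1.7782 (wall)
  → r_4 = 1.7782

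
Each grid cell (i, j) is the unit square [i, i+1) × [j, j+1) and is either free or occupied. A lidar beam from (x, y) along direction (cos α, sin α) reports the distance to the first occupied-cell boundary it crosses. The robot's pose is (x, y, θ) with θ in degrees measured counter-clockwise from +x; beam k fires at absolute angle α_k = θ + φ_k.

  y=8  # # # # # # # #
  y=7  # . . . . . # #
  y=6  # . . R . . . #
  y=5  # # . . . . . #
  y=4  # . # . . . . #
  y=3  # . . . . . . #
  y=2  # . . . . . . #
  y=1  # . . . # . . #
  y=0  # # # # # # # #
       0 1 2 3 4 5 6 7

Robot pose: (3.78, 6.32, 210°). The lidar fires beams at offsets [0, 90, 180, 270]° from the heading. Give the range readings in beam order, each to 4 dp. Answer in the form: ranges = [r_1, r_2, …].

beam 1: φ=0°, α=210°
  direction (-0.8660, -0.5000); cell (3,6); t to first gridline: x 0.9007, y 0.6400 (then +1.1547 / +2.0000)
    (3,5) via y @ 0.6400
    (2,5) via x @ 0.9007
    (1,5) via x @ 2.0554  # hit
  → r_1 = 2.0554
beam 2: φ=90°, α=300°
  direction (0.5000, -0.8660); cell (3,6); t to first gridline: x 0.4400, y 0.3695 (then +2.0000 / +1.1547)
    (3,5) via y @ 0.3695
    (4,5) via x @ 0.4400
    (4,4) via y @ 1.5242
    (5,4) via x @ 2.4400
    (5,3) via y @ 2.6789
    (5,2) via y @ 3.8336
    (6,2) via x @ 4.4400
    (6,1) via y @ 4.9883
    (6,0) via y @ 6.1430  # hit
  → r_2 = 6.1430
beam 3: φ=180°, α=30°
  direction (0.8660, 0.5000); cell (3,6); t to first gridline: x 0.2540, y 1.3600 (then +1.1547 / +2.0000)
    (4,6) via x @ 0.2540
    (4,7) via y @ 1.3600
    (5,7) via x @ 1.4087
    (6,7) via x @ 2.5634  # hit
  → r_3 = 2.5634
beam 4: φ=270°, α=120°
  direction (-0.5000, 0.8660); cell (3,6); t to first gridline: x 1.5600, y 0.7852 (then +2.0000 / +1.1547)
    (3,7) via y @ 0.7852
    (2,7) via x @ 1.5600
    (2,8) via y @ 1.9399  # hit
  → r_4 = 1.9399

ranges = [2.0554, 6.1430, 2.5634, 1.9399]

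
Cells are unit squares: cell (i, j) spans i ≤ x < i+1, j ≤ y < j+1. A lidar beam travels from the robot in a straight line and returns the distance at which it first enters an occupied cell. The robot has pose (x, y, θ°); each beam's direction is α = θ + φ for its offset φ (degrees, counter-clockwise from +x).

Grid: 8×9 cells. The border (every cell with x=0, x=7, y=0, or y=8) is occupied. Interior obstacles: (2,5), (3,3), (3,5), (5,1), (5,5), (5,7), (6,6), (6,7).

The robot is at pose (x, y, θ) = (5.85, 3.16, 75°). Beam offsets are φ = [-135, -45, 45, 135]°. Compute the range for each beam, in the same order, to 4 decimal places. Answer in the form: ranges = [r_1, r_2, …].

beam 1: φ=-135°, α=300°
  cosα=0.5000 sinα=-0.8660 | (5,3) | tMaxX 0.3000 tMaxY 0.1848 | tΔX 2.0000 tΔY 1.1547
    t=0.1848 [y] (5,2)
    t=0.3000 [x] (6,2)
    t=1.3395 [y] (6,1)
    t=2.3000 [x] (7,1) — stop
  → r_1 = 2.3000
beam 2: φ=-45°, α=30°
  cosα=0.8660 sinα=0.5000 | (5,3) | tMaxX 0.1732 tMaxY 1.6800 | tΔX 1.1547 tΔY 2.0000
    t=0.1732 [x] (6,3)
    t=1.3279 [x] (7,3) — stop
  → r_2 = 1.3279
beam 3: φ=45°, α=120°
  cosα=-0.5000 sinα=0.8660 | (5,3) | tMaxX 1.7000 tMaxY 0.9699 | tΔX 2.0000 tΔY 1.1547
    t=0.9699 [y] (5,4)
    t=1.7000 [x] (4,4)
    t=2.1246 [y] (4,5)
    t=3.2793 [y] (4,6)
    t=3.7000 [x] (3,6)
    t=4.4341 [y] (3,7)
    t=5.5888 [y] (3,8) — stop
  → r_3 = 5.5888
beam 4: φ=135°, α=210°
  cosα=-0.8660 sinα=-0.5000 | (5,3) | tMaxX 0.9815 tMaxY 0.3200 | tΔX 1.1547 tΔY 2.0000
    t=0.3200 [y] (5,2)
    t=0.9815 [x] (4,2)
    t=2.1362 [x] (3,2)
    t=2.3200 [y] (3,1)
    t=3.2909 [x] (2,1)
    t=4.3200 [y] (2,0) — stop
  → r_4 = 4.3200

ranges = [2.3000, 1.3279, 5.5888, 4.3200]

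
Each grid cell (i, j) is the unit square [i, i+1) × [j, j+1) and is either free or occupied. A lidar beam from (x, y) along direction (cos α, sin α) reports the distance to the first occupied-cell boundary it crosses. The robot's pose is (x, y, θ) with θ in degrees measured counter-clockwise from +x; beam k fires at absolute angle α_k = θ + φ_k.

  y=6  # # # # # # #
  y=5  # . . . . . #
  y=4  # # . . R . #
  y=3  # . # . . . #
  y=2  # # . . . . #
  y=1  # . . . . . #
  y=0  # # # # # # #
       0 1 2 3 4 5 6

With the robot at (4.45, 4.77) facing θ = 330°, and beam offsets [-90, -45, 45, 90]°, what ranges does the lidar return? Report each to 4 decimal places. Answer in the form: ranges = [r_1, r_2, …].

beam 1: φ=-90°, α=240°
  d=(-0.5000,-0.8660)  start (4,4)  tX=0.9000 tY=0.8891  stride 1/|dx|=2.0000 1/|dy|=1.1547
    cross y-line → (4,3), t=0.8891
    cross x-line → (3,3), t=0.9000
    cross y-line → (3,2), t=2.0438
    cross x-line → (2,2), t=2.9000
    cross y-line → (2,1), t=3.1985
    cross y-line → (2,0), t=4.3532 (wall)
  → r_1 = 4.3532
beam 2: φ=-45°, α=285°
  d=(0.2588,-0.9659)  start (4,4)  tX=2.1250 tY=0.7972  stride 1/|dx|=3.8637 1/|dy|=1.0353
    cross y-line → (4,3), t=0.7972
    cross y-line → (4,2), t=1.8324
    cross x-line → (5,2), t=2.1250
    cross y-line → (5,1), t=2.8677
    cross y-line → (5,0), t=3.9030 (wall)
  → r_2 = 3.9030
beam 3: φ=45°, α=15°
  d=(0.9659,0.2588)  start (4,4)  tX=0.5694 tY=0.8887  stride 1/|dx|=1.0353 1/|dy|=3.8637
    cross x-line → (5,4), t=0.5694
    cross y-line → (5,5), t=0.8887
    cross x-line → (6,5), t=1.6047 (wall)
  → r_3 = 1.6047
beam 4: φ=90°, α=60°
  d=(0.5000,0.8660)  start (4,4)  tX=1.1000 tY=0.2656  stride 1/|dx|=2.0000 1/|dy|=1.1547
    cross y-line → (4,5), t=0.2656
    cross x-line → (5,5), t=1.1000
    cross y-line → (5,6), t=1.4203 (wall)
  → r_4 = 1.4203

ranges = [4.3532, 3.9030, 1.6047, 1.4203]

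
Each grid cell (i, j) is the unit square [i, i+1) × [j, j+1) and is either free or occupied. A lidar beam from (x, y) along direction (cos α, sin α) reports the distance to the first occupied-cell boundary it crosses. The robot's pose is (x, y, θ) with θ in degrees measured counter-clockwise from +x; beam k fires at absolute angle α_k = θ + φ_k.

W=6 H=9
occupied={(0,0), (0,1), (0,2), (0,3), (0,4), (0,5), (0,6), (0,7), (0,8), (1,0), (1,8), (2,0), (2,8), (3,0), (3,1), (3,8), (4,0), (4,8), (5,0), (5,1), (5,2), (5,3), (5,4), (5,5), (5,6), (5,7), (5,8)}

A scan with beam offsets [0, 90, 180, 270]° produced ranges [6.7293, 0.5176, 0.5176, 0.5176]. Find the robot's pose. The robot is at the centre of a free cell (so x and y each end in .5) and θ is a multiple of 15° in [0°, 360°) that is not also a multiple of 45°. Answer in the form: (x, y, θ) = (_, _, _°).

(x, y, θ) = (4.5, 1.5, 105°)

Enumerate (i+0.5, j+0.5, θ) over the 27 free cells and 16 admissible headings. For each, cast all 4 beams and compare to the given ranges.
  (2.5, 1.5, 285°): beam 1 = 0.5176 ≠ 6.7293 ✗
  (3.5, 7.5, 105°): beam 1 = 0.5176 ≠ 6.7293 ✗
  (3.5, 3.5, 195°): beam 1 = 2.5882 ≠ 6.7293 ✗
  (3.5, 4.5, 15°): beam 1 = 1.5529 ≠ 6.7293 ✗
  (3.5, 5.5, 165°): beam 1 = 2.5882 ≠ 6.7293 ✗
  …
  (4.5, 1.5, 105°): r_1=6.7293, r_2=0.5176, r_3=0.5176, r_4=0.5176 — all match ✓
No second candidate reproduces the full scan.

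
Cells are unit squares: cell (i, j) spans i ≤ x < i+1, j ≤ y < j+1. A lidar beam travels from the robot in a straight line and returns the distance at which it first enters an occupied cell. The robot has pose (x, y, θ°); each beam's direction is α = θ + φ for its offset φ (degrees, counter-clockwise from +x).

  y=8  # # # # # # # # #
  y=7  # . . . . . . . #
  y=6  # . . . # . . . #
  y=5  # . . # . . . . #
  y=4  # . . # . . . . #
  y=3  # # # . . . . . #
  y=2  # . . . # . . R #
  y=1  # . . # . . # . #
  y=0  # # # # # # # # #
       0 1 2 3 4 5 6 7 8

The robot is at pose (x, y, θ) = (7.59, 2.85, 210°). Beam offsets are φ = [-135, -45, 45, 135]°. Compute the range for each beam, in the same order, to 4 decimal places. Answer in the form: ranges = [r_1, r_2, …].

beam 1: φ=-135°, α=75°
  d=(0.2588,0.9659)  start (7,2)  tX=1.5841 tY=0.1553  stride 1/|dx|=3.8637 1/|dy|=1.0353
    cross y-line → (7,3), t=0.1553
    cross y-line → (7,4), t=1.1906
    cross x-line → (8,4), t=1.5841 (wall)
  → r_1 = 1.5841
beam 2: φ=-45°, α=165°
  d=(-0.9659,0.2588)  start (7,2)  tX=0.6108 tY=0.5796  stride 1/|dx|=1.0353 1/|dy|=3.8637
    cross y-line → (7,3), t=0.5796
    cross x-line → (6,3), t=0.6108
    cross x-line → (5,3), t=1.6461
    cross x-line → (4,3), t=2.6814
    cross x-line → (3,3), t=3.7166
    cross y-line → (3,4), t=4.4433 (wall)
  → r_2 = 4.4433
beam 3: φ=45°, α=255°
  d=(-0.2588,-0.9659)  start (7,2)  tX=2.2796 tY=0.8800  stride 1/|dx|=3.8637 1/|dy|=1.0353
    cross y-line → (7,1), t=0.8800
    cross y-line → (7,0), t=1.9153 (wall)
  → r_3 = 1.9153
beam 4: φ=135°, α=345°
  d=(0.9659,-0.2588)  start (7,2)  tX=0.4245 tY=3.2841  stride 1/|dx|=1.0353 1/|dy|=3.8637
    cross x-line → (8,2), t=0.4245 (wall)
  → r_4 = 0.4245

ranges = [1.5841, 4.4433, 1.9153, 0.4245]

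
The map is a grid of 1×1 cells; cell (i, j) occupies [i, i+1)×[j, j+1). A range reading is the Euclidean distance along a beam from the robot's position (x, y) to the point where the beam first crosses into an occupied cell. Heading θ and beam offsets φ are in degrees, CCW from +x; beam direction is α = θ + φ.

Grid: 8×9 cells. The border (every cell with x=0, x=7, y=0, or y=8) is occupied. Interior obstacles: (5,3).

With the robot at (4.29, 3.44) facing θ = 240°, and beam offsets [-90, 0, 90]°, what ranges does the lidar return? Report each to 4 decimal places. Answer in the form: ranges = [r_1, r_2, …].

beam 1: φ=-90°, α=150°
  direction (-0.8660, 0.5000); cell (4,3); t to first gridline: x 0.3349, y 1.1200 (then +1.1547 / +2.0000)
    (3,3) via x @ 0.3349
    (3,4) via y @ 1.1200
    (2,4) via x @ 1.4896
    (1,4) via x @ 2.6443
    (1,5) via y @ 3.1200
    (0,5) via x @ 3.7990  # hit
  → r_1 = 3.7990
beam 2: φ=0°, α=240°
  direction (-0.5000, -0.8660); cell (4,3); t to first gridline: x 0.5800, y 0.5081 (then +2.0000 / +1.1547)
    (4,2) via y @ 0.5081
    (3,2) via x @ 0.5800
    (3,1) via y @ 1.6628
    (2,1) via x @ 2.5800
    (2,0) via y @ 2.8175  # hit
  → r_2 = 2.8175
beam 3: φ=90°, α=330°
  direction (0.8660, -0.5000); cell (4,3); t to first gridline: x 0.8198, y 0.8800 (then +1.1547 / +2.0000)
    (5,3) via x @ 0.8198  # hit
  → r_3 = 0.8198

ranges = [3.7990, 2.8175, 0.8198]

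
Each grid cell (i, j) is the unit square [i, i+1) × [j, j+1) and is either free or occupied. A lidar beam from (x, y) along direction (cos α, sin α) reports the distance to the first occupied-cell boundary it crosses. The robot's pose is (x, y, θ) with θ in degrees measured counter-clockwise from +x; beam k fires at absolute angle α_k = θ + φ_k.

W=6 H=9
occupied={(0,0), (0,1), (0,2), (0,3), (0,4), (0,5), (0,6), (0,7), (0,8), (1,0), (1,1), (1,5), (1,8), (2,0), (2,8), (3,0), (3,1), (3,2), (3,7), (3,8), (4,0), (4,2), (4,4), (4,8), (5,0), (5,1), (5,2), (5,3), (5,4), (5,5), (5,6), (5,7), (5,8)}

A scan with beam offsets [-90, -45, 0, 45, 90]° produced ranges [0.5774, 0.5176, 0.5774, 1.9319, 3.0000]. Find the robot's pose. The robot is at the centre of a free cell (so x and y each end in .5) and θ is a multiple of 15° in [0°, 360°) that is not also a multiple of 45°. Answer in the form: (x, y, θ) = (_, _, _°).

The pose lattice has 21·16 = 336 candidates. Test each by forward raycasting.
  (2.5, 4.5, 210°): beam 1 = 1.0000 ≠ 0.5774 ✗
  (2.5, 5.5, 330°): beam 1 = 3.0000 ≠ 0.5774 ✗
  (1.5, 4.5, 30°): beam 1 = 3.0000 ≠ 0.5774 ✗
  (4.5, 7.5, 330°): beam 1 = 6.3509 ≠ 0.5774 ✗
  (2.5, 1.5, 330°): beam 4 = 0.5176 ≠ 1.9319 ✗
  …
  (1.5, 4.5, 210°): r_1=0.5774, r_2=0.5176, r_3=0.5774, r_4=1.9319, r_5=3.0000 — all match ✓
Only this pose fits every beam.

(x, y, θ) = (1.5, 4.5, 210°)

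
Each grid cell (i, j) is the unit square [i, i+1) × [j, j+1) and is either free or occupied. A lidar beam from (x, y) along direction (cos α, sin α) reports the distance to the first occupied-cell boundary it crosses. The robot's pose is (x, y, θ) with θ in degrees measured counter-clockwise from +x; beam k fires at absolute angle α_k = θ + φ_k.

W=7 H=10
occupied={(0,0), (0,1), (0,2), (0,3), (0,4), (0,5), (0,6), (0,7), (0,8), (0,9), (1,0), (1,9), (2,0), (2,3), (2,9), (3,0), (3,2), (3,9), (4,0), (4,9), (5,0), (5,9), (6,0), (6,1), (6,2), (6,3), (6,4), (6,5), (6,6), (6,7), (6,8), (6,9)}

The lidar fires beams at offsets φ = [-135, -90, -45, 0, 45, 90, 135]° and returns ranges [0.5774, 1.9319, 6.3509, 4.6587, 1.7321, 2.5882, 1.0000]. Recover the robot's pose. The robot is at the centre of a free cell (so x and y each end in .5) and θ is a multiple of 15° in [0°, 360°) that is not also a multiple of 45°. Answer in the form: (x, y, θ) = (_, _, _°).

(x, y, θ) = (5.5, 3.5, 165°)

Candidates: 38 free-cell centres × 16 headings = 608 poses. Raycast each; keep the one whose scan matches to 4 dp.
  (2.5, 6.5, 60°): beam 1 = 3.6235 ≠ 0.5774 ✗
  (2.5, 5.5, 30°): beam 1 = 1.5529 ≠ 0.5774 ✗
  (1.5, 1.5, 255°): beam 1 = 1.0000 ≠ 0.5774 ✗
  (5.5, 1.5, 300°): beam 1 = 1.9319 ≠ 0.5774 ✗
  …
  (5.5, 3.5, 165°): r_1=0.5774, r_2=1.9319, r_3=6.3509, r_4=4.6587, r_5=1.7321, r_6=2.5882, r_7=1.0000 — all match ✓
No second candidate reproduces the full scan.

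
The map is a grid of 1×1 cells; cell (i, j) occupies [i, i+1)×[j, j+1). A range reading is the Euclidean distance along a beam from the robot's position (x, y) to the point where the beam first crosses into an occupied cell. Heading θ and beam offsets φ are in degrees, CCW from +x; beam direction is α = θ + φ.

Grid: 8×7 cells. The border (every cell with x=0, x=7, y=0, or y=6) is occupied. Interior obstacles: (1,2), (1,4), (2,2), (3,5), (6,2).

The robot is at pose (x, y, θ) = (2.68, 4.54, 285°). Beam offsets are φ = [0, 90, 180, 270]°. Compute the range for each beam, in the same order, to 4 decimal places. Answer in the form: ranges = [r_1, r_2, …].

ranges = [3.6649, 4.4724, 1.5115, 0.7040]

beam 1: φ=0°, α=285°
  dir = (cos 285°, sin 285°) = (0.2588, -0.9659); from cell (2,4)
  next x-line at t=1.2364, next y-line at t=0.5590; Δt_x=3.8637, Δt_y=1.0353
    y: enter (2,3) at t=0.5590
    x: enter (3,3) at t=1.2364
    y: enter (3,2) at t=1.5943
    y: enter (3,1) at t=2.6296
    y: enter (3,0) at t=3.6649 ← occupied
  → r_1 = 3.6649
beam 2: φ=90°, α=15°
  dir = (cos 15°, sin 15°) = (0.9659, 0.2588); from cell (2,4)
  next x-line at t=0.3313, next y-line at t=1.7773; Δt_x=1.0353, Δt_y=3.8637
    x: enter (3,4) at t=0.3313
    x: enter (4,4) at t=1.3666
    y: enter (4,5) at t=1.7773
    x: enter (5,5) at t=2.4018
    x: enter (6,5) at t=3.4371
    x: enter (7,5) at t=4.4724 ← occupied
  → r_2 = 4.4724
beam 3: φ=180°, α=105°
  dir = (cos 105°, sin 105°) = (-0.2588, 0.9659); from cell (2,4)
  next x-line at t=2.6273, next y-line at t=0.4762; Δt_x=3.8637, Δt_y=1.0353
    y: enter (2,5) at t=0.4762
    y: enter (2,6) at t=1.5115 ← occupied
  → r_3 = 1.5115
beam 4: φ=270°, α=195°
  dir = (cos 195°, sin 195°) = (-0.9659, -0.2588); from cell (2,4)
  next x-line at t=0.7040, next y-line at t=2.0864; Δt_x=1.0353, Δt_y=3.8637
    x: enter (1,4) at t=0.7040 ← occupied
  → r_4 = 0.7040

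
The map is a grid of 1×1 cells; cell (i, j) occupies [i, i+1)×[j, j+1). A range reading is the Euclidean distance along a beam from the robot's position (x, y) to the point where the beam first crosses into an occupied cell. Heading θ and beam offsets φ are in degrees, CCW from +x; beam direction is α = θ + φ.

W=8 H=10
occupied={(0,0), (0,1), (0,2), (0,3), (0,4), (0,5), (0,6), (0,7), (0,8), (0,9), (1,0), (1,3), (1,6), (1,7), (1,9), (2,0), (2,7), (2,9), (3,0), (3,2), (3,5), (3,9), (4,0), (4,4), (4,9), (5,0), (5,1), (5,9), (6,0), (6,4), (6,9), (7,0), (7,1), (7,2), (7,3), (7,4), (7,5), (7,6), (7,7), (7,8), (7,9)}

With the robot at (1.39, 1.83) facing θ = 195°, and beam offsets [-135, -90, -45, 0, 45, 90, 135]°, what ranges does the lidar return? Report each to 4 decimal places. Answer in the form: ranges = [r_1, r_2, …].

beam 1: φ=-135°, α=60°
  dir = (cos 60°, sin 60°) = (0.5000, 0.8660); from cell (1,1)
  next x-line at t=1.2200, next y-line at t=0.1963; Δt_x=2.0000, Δt_y=1.1547
    y: enter (1,2) at t=0.1963
    x: enter (2,2) at t=1.2200
    y: enter (2,3) at t=1.3510
    y: enter (2,4) at t=2.5057
    x: enter (3,4) at t=3.2200
    y: enter (3,5) at t=3.6604 ← occupied
  → r_1 = 3.6604
beam 2: φ=-90°, α=105°
  dir = (cos 105°, sin 105°) = (-0.2588, 0.9659); from cell (1,1)
  next x-line at t=1.5068, next y-line at t=0.1760; Δt_x=3.8637, Δt_y=1.0353
    y: enter (1,2) at t=0.1760
    y: enter (1,3) at t=1.2113 ← occupied
  → r_2 = 1.2113
beam 3: φ=-45°, α=150°
  dir = (cos 150°, sin 150°) = (-0.8660, 0.5000); from cell (1,1)
  next x-line at t=0.4503, next y-line at t=0.3400; Δt_x=1.1547, Δt_y=2.0000
    y: enter (1,2) at t=0.3400
    x: enter (0,2) at t=0.4503 ← occupied
  → r_3 = 0.4503
beam 4: φ=0°, α=195°
  dir = (cos 195°, sin 195°) = (-0.9659, -0.2588); from cell (1,1)
  next x-line at t=0.4038, next y-line at t=3.2069; Δt_x=1.0353, Δt_y=3.8637
    x: enter (0,1) at t=0.4038 ← occupied
  → r_4 = 0.4038
beam 5: φ=45°, α=240°
  dir = (cos 240°, sin 240°) = (-0.5000, -0.8660); from cell (1,1)
  next x-line at t=0.7800, next y-line at t=0.9584; Δt_x=2.0000, Δt_y=1.1547
    x: enter (0,1) at t=0.7800 ← occupied
  → r_5 = 0.7800
beam 6: φ=90°, α=285°
  dir = (cos 285°, sin 285°) = (0.2588, -0.9659); from cell (1,1)
  next x-line at t=2.3569, next y-line at t=0.8593; Δt_x=3.8637, Δt_y=1.0353
    y: enter (1,0) at t=0.8593 ← occupied
  → r_6 = 0.8593
beam 7: φ=135°, α=330°
  dir = (cos 330°, sin 330°) = (0.8660, -0.5000); from cell (1,1)
  next x-line at t=0.7044, next y-line at t=1.6600; Δt_x=1.1547, Δt_y=2.0000
    x: enter (2,1) at t=0.7044
    y: enter (2,0) at t=1.6600 ← occupied
  → r_7 = 1.6600

ranges = [3.6604, 1.2113, 0.4503, 0.4038, 0.7800, 0.8593, 1.6600]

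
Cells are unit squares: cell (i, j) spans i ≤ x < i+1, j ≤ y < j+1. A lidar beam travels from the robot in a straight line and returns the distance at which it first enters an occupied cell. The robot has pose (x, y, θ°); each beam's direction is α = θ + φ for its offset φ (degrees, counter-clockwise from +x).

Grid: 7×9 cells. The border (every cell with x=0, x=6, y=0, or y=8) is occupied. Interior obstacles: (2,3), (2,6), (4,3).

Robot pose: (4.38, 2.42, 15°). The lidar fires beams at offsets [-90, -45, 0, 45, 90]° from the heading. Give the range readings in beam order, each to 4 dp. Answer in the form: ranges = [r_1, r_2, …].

ranges = [1.4701, 1.8706, 1.6771, 0.6697, 0.6005]

beam 1: φ=-90°, α=285°
  dir = (cos 285°, sin 285°) = (0.2588, -0.9659); from cell (4,2)
  next x-line at t=2.3955, next y-line at t=0.4348; Δt_x=3.8637, Δt_y=1.0353
    y: enter (4,1) at t=0.4348
    y: enter (4,0) at t=1.4701 ← occupied
  → r_1 = 1.4701
beam 2: φ=-45°, α=330°
  dir = (cos 330°, sin 330°) = (0.8660, -0.5000); from cell (4,2)
  next x-line at t=0.7159, next y-line at t=0.8400; Δt_x=1.1547, Δt_y=2.0000
    x: enter (5,2) at t=0.7159
    y: enter (5,1) at t=0.8400
    x: enter (6,1) at t=1.8706 ← occupied
  → r_2 = 1.8706
beam 3: φ=0°, α=15°
  dir = (cos 15°, sin 15°) = (0.9659, 0.2588); from cell (4,2)
  next x-line at t=0.6419, next y-line at t=2.2409; Δt_x=1.0353, Δt_y=3.8637
    x: enter (5,2) at t=0.6419
    x: enter (6,2) at t=1.6771 ← occupied
  → r_3 = 1.6771
beam 4: φ=45°, α=60°
  dir = (cos 60°, sin 60°) = (0.5000, 0.8660); from cell (4,2)
  next x-line at t=1.2400, next y-line at t=0.6697; Δt_x=2.0000, Δt_y=1.1547
    y: enter (4,3) at t=0.6697 ← occupied
  → r_4 = 0.6697
beam 5: φ=90°, α=105°
  dir = (cos 105°, sin 105°) = (-0.2588, 0.9659); from cell (4,2)
  next x-line at t=1.4682, next y-line at t=0.6005; Δt_x=3.8637, Δt_y=1.0353
    y: enter (4,3) at t=0.6005 ← occupied
  → r_5 = 0.6005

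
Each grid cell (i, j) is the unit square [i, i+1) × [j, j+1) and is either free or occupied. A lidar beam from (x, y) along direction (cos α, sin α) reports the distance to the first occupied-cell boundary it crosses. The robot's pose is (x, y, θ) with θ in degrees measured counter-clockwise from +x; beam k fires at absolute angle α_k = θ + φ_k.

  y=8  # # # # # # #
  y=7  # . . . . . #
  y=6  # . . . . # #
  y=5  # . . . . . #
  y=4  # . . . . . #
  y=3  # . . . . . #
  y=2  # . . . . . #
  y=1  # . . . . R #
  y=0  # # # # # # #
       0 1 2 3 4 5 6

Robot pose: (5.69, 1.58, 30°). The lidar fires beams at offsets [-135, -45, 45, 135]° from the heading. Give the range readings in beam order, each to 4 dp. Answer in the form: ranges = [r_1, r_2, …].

beam 1: φ=-135°, α=255°
  direction (-0.2588, -0.9659); cell (5,1); t to first gridline: x 2.6660, y 0.6005 (then +3.8637 / +1.0353)
    (5,0) via y @ 0.6005  # hit
  → r_1 = 0.6005
beam 2: φ=-45°, α=345°
  direction (0.9659, -0.2588); cell (5,1); t to first gridline: x 0.3209, y 2.2409 (then +1.0353 / +3.8637)
    (6,1) via x @ 0.3209  # hit
  → r_2 = 0.3209
beam 3: φ=45°, α=75°
  direction (0.2588, 0.9659); cell (5,1); t to first gridline: x 1.1977, y 0.4348 (then +3.8637 / +1.0353)
    (5,2) via y @ 0.4348
    (6,2) via x @ 1.1977  # hit
  → r_3 = 1.1977
beam 4: φ=135°, α=165°
  direction (-0.9659, 0.2588); cell (5,1); t to first gridline: x 0.7143, y 1.6228 (then +1.0353 / +3.8637)
    (4,1) via x @ 0.7143
    (4,2) via y @ 1.6228
    (3,2) via x @ 1.7496
    (2,2) via x @ 2.7849
    (1,2) via x @ 3.8202
    (0,2) via x @ 4.8554  # hit
  → r_4 = 4.8554

ranges = [0.6005, 0.3209, 1.1977, 4.8554]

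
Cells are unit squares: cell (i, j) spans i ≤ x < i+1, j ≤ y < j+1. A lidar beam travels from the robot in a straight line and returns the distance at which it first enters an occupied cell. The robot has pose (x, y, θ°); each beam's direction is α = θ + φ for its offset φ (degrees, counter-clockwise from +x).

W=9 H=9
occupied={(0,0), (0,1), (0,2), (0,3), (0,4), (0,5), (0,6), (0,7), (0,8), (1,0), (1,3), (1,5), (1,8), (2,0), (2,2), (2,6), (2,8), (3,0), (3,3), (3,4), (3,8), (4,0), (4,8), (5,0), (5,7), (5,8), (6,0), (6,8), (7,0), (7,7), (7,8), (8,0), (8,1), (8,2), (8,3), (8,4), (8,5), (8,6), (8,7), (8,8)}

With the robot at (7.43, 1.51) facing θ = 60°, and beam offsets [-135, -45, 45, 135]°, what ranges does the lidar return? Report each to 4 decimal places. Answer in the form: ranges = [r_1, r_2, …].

ranges = [0.5280, 0.5901, 5.6837, 1.9705]

beam 1: φ=-135°, α=285°
  dir = (cos 285°, sin 285°) = (0.2588, -0.9659); from cell (7,1)
  next x-line at t=2.2023, next y-line at t=0.5280; Δt_x=3.8637, Δt_y=1.0353
    y: enter (7,0) at t=0.5280 ← occupied
  → r_1 = 0.5280
beam 2: φ=-45°, α=15°
  dir = (cos 15°, sin 15°) = (0.9659, 0.2588); from cell (7,1)
  next x-line at t=0.5901, next y-line at t=1.8932; Δt_x=1.0353, Δt_y=3.8637
    x: enter (8,1) at t=0.5901 ← occupied
  → r_2 = 0.5901
beam 3: φ=45°, α=105°
  dir = (cos 105°, sin 105°) = (-0.2588, 0.9659); from cell (7,1)
  next x-line at t=1.6614, next y-line at t=0.5073; Δt_x=3.8637, Δt_y=1.0353
    y: enter (7,2) at t=0.5073
    y: enter (7,3) at t=1.5426
    x: enter (6,3) at t=1.6614
    y: enter (6,4) at t=2.5778
    y: enter (6,5) at t=3.6131
    y: enter (6,6) at t=4.6484
    x: enter (5,6) at t=5.5251
    y: enter (5,7) at t=5.6837 ← occupied
  → r_3 = 5.6837
beam 4: φ=135°, α=195°
  dir = (cos 195°, sin 195°) = (-0.9659, -0.2588); from cell (7,1)
  next x-line at t=0.4452, next y-line at t=1.9705; Δt_x=1.0353, Δt_y=3.8637
    x: enter (6,1) at t=0.4452
    x: enter (5,1) at t=1.4804
    y: enter (5,0) at t=1.9705 ← occupied
  → r_4 = 1.9705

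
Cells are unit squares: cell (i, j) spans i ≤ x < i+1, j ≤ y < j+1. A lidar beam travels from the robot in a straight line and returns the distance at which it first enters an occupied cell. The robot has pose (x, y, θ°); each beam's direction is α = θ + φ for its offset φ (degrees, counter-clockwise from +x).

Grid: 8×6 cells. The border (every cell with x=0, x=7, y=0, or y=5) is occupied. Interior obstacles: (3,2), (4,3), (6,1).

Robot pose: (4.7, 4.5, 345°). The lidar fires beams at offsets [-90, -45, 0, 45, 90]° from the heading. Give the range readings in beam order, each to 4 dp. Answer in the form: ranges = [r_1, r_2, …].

ranges = [0.5176, 0.5774, 2.3811, 1.0000, 0.5176]

beam 1: φ=-90°, α=255°
  d=(-0.2588,-0.9659)  start (4,4)  tX=2.7046 tY=0.5176  stride 1/|dx|=3.8637 1/|dy|=1.0353
    cross y-line → (4,3), t=0.5176 (wall)
  → r_1 = 0.5176
beam 2: φ=-45°, α=300°
  d=(0.5000,-0.8660)  start (4,4)  tX=0.6000 tY=0.5774  stride 1/|dx|=2.0000 1/|dy|=1.1547
    cross y-line → (4,3), t=0.5774 (wall)
  → r_2 = 0.5774
beam 3: φ=0°, α=345°
  d=(0.9659,-0.2588)  start (4,4)  tX=0.3106 tY=1.9319  stride 1/|dx|=1.0353 1/|dy|=3.8637
    cross x-line → (5,4), t=0.3106
    cross x-line → (6,4), t=1.3459
    cross y-line → (6,3), t=1.9319
    cross x-line → (7,3), t=2.3811 (wall)
  → r_3 = 2.3811
beam 4: φ=45°, α=30°
  d=(0.8660,0.5000)  start (4,4)  tX=0.3464 tY=1.0000  stride 1/|dx|=1.1547 1/|dy|=2.0000
    cross x-line → (5,4), t=0.3464
    cross y-line → (5,5), t=1.0000 (wall)
  → r_4 = 1.0000
beam 5: φ=90°, α=75°
  d=(0.2588,0.9659)  start (4,4)  tX=1.1591 tY=0.5176  stride 1/|dx|=3.8637 1/|dy|=1.0353
    cross y-line → (4,5), t=0.5176 (wall)
  → r_5 = 0.5176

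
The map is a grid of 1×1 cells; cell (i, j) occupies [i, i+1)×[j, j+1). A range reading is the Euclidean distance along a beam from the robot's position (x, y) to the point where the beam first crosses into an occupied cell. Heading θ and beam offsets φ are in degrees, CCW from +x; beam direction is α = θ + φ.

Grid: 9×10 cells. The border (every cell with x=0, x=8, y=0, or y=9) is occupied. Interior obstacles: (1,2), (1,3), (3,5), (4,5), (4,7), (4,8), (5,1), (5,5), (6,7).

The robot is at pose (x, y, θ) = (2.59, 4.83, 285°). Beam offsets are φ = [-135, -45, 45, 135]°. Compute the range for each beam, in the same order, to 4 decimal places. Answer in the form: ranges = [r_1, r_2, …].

beam 1: φ=-135°, α=150°
  d=(-0.8660,0.5000)  start (2,4)  tX=0.6813 tY=0.3400  stride 1/|dx|=1.1547 1/|dy|=2.0000
    cross y-line → (2,5), t=0.3400
    cross x-line → (1,5), t=0.6813
    cross x-line → (0,5), t=1.8360 (wall)
  → r_1 = 1.8360
beam 2: φ=-45°, α=240°
  d=(-0.5000,-0.8660)  start (2,4)  tX=1.1800 tY=0.9584  stride 1/|dx|=2.0000 1/|dy|=1.1547
    cross y-line → (2,3), t=0.9584
    cross x-line → (1,3), t=1.1800 (wall)
  → r_2 = 1.1800
beam 3: φ=45°, α=330°
  d=(0.8660,-0.5000)  start (2,4)  tX=0.4734 tY=1.6600  stride 1/|dx|=1.1547 1/|dy|=2.0000
    cross x-line → (3,4), t=0.4734
    cross x-line → (4,4), t=1.6281
    cross y-line → (4,3), t=1.6600
    cross x-line → (5,3), t=2.7828
    cross y-line → (5,2), t=3.6600
    cross x-line → (6,2), t=3.9375
    cross x-line → (7,2), t=5.0922
    cross y-line → (7,1), t=5.6600
    cross x-line → (8,1), t=6.2469 (wall)
  → r_3 = 6.2469
beam 4: φ=135°, α=60°
  d=(0.5000,0.8660)  start (2,4)  tX=0.8200 tY=0.1963  stride 1/|dx|=2.0000 1/|dy|=1.1547
    cross y-line → (2,5), t=0.1963
    cross x-line → (3,5), t=0.8200 (wall)
  → r_4 = 0.8200

ranges = [1.8360, 1.1800, 6.2469, 0.8200]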